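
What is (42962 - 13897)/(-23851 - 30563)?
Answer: -29065/54414 ≈ -0.53415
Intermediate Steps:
(42962 - 13897)/(-23851 - 30563) = 29065/(-54414) = 29065*(-1/54414) = -29065/54414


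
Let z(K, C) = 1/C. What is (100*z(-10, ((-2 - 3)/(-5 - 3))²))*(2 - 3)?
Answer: -256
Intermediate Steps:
(100*z(-10, ((-2 - 3)/(-5 - 3))²))*(2 - 3) = (100/(((-2 - 3)/(-5 - 3))²))*(2 - 3) = (100/((-5/(-8))²))*(-1) = (100/((-5*(-⅛))²))*(-1) = (100/((5/8)²))*(-1) = (100/(25/64))*(-1) = (100*(64/25))*(-1) = 256*(-1) = -256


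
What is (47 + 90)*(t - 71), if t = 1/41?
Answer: -398670/41 ≈ -9723.7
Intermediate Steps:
t = 1/41 ≈ 0.024390
(47 + 90)*(t - 71) = (47 + 90)*(1/41 - 71) = 137*(-2910/41) = -398670/41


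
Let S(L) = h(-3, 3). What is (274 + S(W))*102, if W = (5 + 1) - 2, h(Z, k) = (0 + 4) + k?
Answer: 28662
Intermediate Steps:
h(Z, k) = 4 + k
W = 4 (W = 6 - 2 = 4)
S(L) = 7 (S(L) = 4 + 3 = 7)
(274 + S(W))*102 = (274 + 7)*102 = 281*102 = 28662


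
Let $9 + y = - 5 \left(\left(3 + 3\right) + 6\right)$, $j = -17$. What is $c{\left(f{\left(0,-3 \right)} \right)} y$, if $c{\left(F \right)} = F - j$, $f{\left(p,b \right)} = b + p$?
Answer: $-966$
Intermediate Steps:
$y = -69$ ($y = -9 - 5 \left(\left(3 + 3\right) + 6\right) = -9 - 5 \left(6 + 6\right) = -9 - 60 = -69$)
$c{\left(F \right)} = 17 + F$ ($c{\left(F \right)} = F - -17 = F + 17 = 17 + F$)
$c{\left(f{\left(0,-3 \right)} \right)} y = \left(17 + \left(-3 + 0\right)\right) \left(-69\right) = \left(17 - 3\right) \left(-69\right) = 14 \left(-69\right) = -966$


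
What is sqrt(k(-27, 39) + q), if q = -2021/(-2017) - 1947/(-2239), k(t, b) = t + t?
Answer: 2*I*sqrt(265787563426723)/4516063 ≈ 7.22*I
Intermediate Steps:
k(t, b) = 2*t
q = 8452118/4516063 (q = -2021*(-1/2017) - 1947*(-1/2239) = 2021/2017 + 1947/2239 = 8452118/4516063 ≈ 1.8716)
sqrt(k(-27, 39) + q) = sqrt(2*(-27) + 8452118/4516063) = sqrt(-54 + 8452118/4516063) = sqrt(-235415284/4516063) = 2*I*sqrt(265787563426723)/4516063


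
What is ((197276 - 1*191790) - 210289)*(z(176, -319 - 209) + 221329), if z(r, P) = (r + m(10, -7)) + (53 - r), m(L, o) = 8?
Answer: -45341336170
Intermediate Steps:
z(r, P) = 61 (z(r, P) = (r + 8) + (53 - r) = (8 + r) + (53 - r) = 61)
((197276 - 1*191790) - 210289)*(z(176, -319 - 209) + 221329) = ((197276 - 1*191790) - 210289)*(61 + 221329) = ((197276 - 191790) - 210289)*221390 = (5486 - 210289)*221390 = -204803*221390 = -45341336170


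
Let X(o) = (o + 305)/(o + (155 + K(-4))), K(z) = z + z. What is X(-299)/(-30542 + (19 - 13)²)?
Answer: 3/2318456 ≈ 1.2940e-6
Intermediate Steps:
K(z) = 2*z
X(o) = (305 + o)/(147 + o) (X(o) = (o + 305)/(o + (155 + 2*(-4))) = (305 + o)/(o + (155 - 8)) = (305 + o)/(o + 147) = (305 + o)/(147 + o))
X(-299)/(-30542 + (19 - 13)²) = ((305 - 299)/(147 - 299))/(-30542 + (19 - 13)²) = (6/(-152))/(-30542 + 6²) = (-1/152*6)/(-30542 + 36) = -3/76/(-30506) = -3/76*(-1/30506) = 3/2318456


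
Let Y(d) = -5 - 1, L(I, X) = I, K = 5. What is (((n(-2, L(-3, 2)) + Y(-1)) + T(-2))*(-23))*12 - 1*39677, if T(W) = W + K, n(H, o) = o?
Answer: -38021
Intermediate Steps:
T(W) = 5 + W (T(W) = W + 5 = 5 + W)
Y(d) = -6
(((n(-2, L(-3, 2)) + Y(-1)) + T(-2))*(-23))*12 - 1*39677 = (((-3 - 6) + (5 - 2))*(-23))*12 - 1*39677 = ((-9 + 3)*(-23))*12 - 39677 = -6*(-23)*12 - 39677 = 138*12 - 39677 = 1656 - 39677 = -38021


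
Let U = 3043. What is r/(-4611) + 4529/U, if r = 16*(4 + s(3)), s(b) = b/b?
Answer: 20639779/14031273 ≈ 1.4710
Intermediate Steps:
s(b) = 1
r = 80 (r = 16*(4 + 1) = 16*5 = 80)
r/(-4611) + 4529/U = 80/(-4611) + 4529/3043 = 80*(-1/4611) + 4529*(1/3043) = -80/4611 + 4529/3043 = 20639779/14031273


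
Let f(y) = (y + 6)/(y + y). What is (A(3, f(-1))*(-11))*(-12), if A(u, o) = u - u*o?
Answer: 1386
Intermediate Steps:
f(y) = (6 + y)/(2*y) (f(y) = (6 + y)/((2*y)) = (6 + y)*(1/(2*y)) = (6 + y)/(2*y))
A(u, o) = u - o*u
(A(3, f(-1))*(-11))*(-12) = ((3*(1 - (6 - 1)/(2*(-1))))*(-11))*(-12) = ((3*(1 - (-1)*5/2))*(-11))*(-12) = ((3*(1 - 1*(-5/2)))*(-11))*(-12) = ((3*(1 + 5/2))*(-11))*(-12) = ((3*(7/2))*(-11))*(-12) = ((21/2)*(-11))*(-12) = -231/2*(-12) = 1386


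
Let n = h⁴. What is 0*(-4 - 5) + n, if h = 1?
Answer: 1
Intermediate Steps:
n = 1 (n = 1⁴ = 1)
0*(-4 - 5) + n = 0*(-4 - 5) + 1 = 0*(-9) + 1 = 0 + 1 = 1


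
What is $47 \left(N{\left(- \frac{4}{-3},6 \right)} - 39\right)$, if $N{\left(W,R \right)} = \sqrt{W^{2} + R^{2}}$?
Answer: $-1833 + \frac{94 \sqrt{85}}{3} \approx -1544.1$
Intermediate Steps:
$N{\left(W,R \right)} = \sqrt{R^{2} + W^{2}}$
$47 \left(N{\left(- \frac{4}{-3},6 \right)} - 39\right) = 47 \left(\sqrt{6^{2} + \left(- \frac{4}{-3}\right)^{2}} - 39\right) = 47 \left(\sqrt{36 + \left(\left(-4\right) \left(- \frac{1}{3}\right)\right)^{2}} - 39\right) = 47 \left(\sqrt{36 + \left(\frac{4}{3}\right)^{2}} - 39\right) = 47 \left(\sqrt{36 + \frac{16}{9}} - 39\right) = 47 \left(\sqrt{\frac{340}{9}} - 39\right) = 47 \left(\frac{2 \sqrt{85}}{3} - 39\right) = 47 \left(-39 + \frac{2 \sqrt{85}}{3}\right) = -1833 + \frac{94 \sqrt{85}}{3}$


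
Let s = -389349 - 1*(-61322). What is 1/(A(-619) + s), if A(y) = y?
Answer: -1/328646 ≈ -3.0428e-6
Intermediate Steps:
s = -328027 (s = -389349 + 61322 = -328027)
1/(A(-619) + s) = 1/(-619 - 328027) = 1/(-328646) = -1/328646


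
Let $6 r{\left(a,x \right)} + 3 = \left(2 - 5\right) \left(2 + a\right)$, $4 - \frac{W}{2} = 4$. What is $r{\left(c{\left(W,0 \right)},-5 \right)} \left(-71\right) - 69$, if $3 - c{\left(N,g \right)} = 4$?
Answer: $2$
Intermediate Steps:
$W = 0$ ($W = 8 - 8 = 0$)
$c{\left(N,g \right)} = -1$ ($c{\left(N,g \right)} = 3 - 4 = -1$)
$r{\left(a,x \right)} = - \frac{3}{2} - \frac{a}{2}$ ($r{\left(a,x \right)} = - \frac{1}{2} + \frac{\left(2 - 5\right) \left(2 + a\right)}{6} = - \frac{1}{2} + \frac{\left(-3\right) \left(2 + a\right)}{6} = - \frac{1}{2} + \frac{-6 - 3 a}{6} = - \frac{1}{2} - \left(1 + \frac{a}{2}\right) = - \frac{3}{2} - \frac{a}{2}$)
$r{\left(c{\left(W,0 \right)},-5 \right)} \left(-71\right) - 69 = \left(- \frac{3}{2} - - \frac{1}{2}\right) \left(-71\right) - 69 = \left(- \frac{3}{2} + \frac{1}{2}\right) \left(-71\right) - 69 = \left(-1\right) \left(-71\right) - 69 = 71 - 69 = 2$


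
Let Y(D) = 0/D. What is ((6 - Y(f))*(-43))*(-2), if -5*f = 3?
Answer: 516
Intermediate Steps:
f = -⅗ (f = -⅕*3 = -⅗ ≈ -0.60000)
Y(D) = 0
((6 - Y(f))*(-43))*(-2) = ((6 - 1*0)*(-43))*(-2) = ((6 + 0)*(-43))*(-2) = (6*(-43))*(-2) = -258*(-2) = 516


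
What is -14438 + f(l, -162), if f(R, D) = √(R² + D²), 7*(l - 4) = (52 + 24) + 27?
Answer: -14438 + √1303117/7 ≈ -14275.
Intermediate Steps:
l = 131/7 (l = 4 + ((52 + 24) + 27)/7 = 4 + (76 + 27)/7 = 4 + (⅐)*103 = 4 + 103/7 = 131/7 ≈ 18.714)
f(R, D) = √(D² + R²)
-14438 + f(l, -162) = -14438 + √((-162)² + (131/7)²) = -14438 + √(26244 + 17161/49) = -14438 + √(1303117/49) = -14438 + √1303117/7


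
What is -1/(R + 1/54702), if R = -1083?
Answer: 54702/59242265 ≈ 0.00092336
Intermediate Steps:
-1/(R + 1/54702) = -1/(-1083 + 1/54702) = -1/(-59242265/54702) = -1*(-54702/59242265) = 54702/59242265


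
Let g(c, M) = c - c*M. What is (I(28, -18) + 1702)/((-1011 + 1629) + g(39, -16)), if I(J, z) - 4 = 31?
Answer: 579/427 ≈ 1.3560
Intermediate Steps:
I(J, z) = 35 (I(J, z) = 4 + 31 = 35)
g(c, M) = c - M*c
(I(28, -18) + 1702)/((-1011 + 1629) + g(39, -16)) = (35 + 1702)/((-1011 + 1629) + 39*(1 - 1*(-16))) = 1737/(618 + 39*(1 + 16)) = 1737/(618 + 39*17) = 1737/(618 + 663) = 1737/1281 = 1737*(1/1281) = 579/427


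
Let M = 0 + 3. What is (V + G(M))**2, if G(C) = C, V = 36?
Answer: 1521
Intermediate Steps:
M = 3
(V + G(M))**2 = (36 + 3)**2 = 39**2 = 1521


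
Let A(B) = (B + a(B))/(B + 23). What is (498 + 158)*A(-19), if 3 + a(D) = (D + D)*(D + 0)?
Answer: 114800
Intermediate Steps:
a(D) = -3 + 2*D² (a(D) = -3 + (D + D)*(D + 0) = -3 + (2*D)*D = -3 + 2*D²)
A(B) = (-3 + B + 2*B²)/(23 + B) (A(B) = (B + (-3 + 2*B²))/(B + 23) = (-3 + B + 2*B²)/(23 + B))
(498 + 158)*A(-19) = (498 + 158)*((-3 - 19 + 2*(-19)²)/(23 - 19)) = 656*((-3 - 19 + 2*361)/4) = 656*((-3 - 19 + 722)/4) = 656*((¼)*700) = 656*175 = 114800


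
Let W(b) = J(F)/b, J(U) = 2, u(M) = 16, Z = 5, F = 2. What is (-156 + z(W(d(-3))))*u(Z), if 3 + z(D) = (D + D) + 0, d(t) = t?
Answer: -7696/3 ≈ -2565.3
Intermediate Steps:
W(b) = 2/b
z(D) = -3 + 2*D (z(D) = -3 + ((D + D) + 0) = -3 + (2*D + 0) = -3 + 2*D)
(-156 + z(W(d(-3))))*u(Z) = (-156 + (-3 + 2*(2/(-3))))*16 = (-156 + (-3 + 2*(2*(-⅓))))*16 = (-156 + (-3 + 2*(-⅔)))*16 = (-156 + (-3 - 4/3))*16 = (-156 - 13/3)*16 = -481/3*16 = -7696/3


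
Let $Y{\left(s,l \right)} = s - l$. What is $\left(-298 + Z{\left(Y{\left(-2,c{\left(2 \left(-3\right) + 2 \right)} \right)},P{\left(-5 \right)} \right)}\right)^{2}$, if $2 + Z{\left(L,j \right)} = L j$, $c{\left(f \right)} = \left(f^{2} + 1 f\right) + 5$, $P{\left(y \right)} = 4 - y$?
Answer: $221841$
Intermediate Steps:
$c{\left(f \right)} = 5 + f + f^{2}$ ($c{\left(f \right)} = \left(f^{2} + f\right) + 5 = \left(f + f^{2}\right) + 5 = 5 + f + f^{2}$)
$Z{\left(L,j \right)} = -2 + L j$
$\left(-298 + Z{\left(Y{\left(-2,c{\left(2 \left(-3\right) + 2 \right)} \right)},P{\left(-5 \right)} \right)}\right)^{2} = \left(-298 + \left(-2 + \left(-2 - \left(5 + \left(2 \left(-3\right) + 2\right) + \left(2 \left(-3\right) + 2\right)^{2}\right)\right) \left(4 - -5\right)\right)\right)^{2} = \left(-298 + \left(-2 + \left(-2 - \left(5 + \left(-6 + 2\right) + \left(-6 + 2\right)^{2}\right)\right) \left(4 + 5\right)\right)\right)^{2} = \left(-298 + \left(-2 + \left(-2 - \left(5 - 4 + \left(-4\right)^{2}\right)\right) 9\right)\right)^{2} = \left(-298 + \left(-2 + \left(-2 - \left(5 - 4 + 16\right)\right) 9\right)\right)^{2} = \left(-298 + \left(-2 + \left(-2 - 17\right) 9\right)\right)^{2} = \left(-298 - 173\right)^{2} = \left(-471\right)^{2} = 221841$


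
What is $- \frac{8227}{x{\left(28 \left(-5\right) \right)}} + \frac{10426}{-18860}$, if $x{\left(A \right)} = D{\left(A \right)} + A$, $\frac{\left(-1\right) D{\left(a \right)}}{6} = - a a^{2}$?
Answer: $- \frac{8574998121}{15525684020} \approx -0.55231$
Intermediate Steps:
$D{\left(a \right)} = 6 a^{3}$ ($D{\left(a \right)} = - 6 - a a^{2} = - 6 \left(- a^{3}\right) = 6 a^{3}$)
$x{\left(A \right)} = A + 6 A^{3}$ ($x{\left(A \right)} = 6 A^{3} + A = A + 6 A^{3}$)
$- \frac{8227}{x{\left(28 \left(-5\right) \right)}} + \frac{10426}{-18860} = - \frac{8227}{28 \left(-5\right) + 6 \left(28 \left(-5\right)\right)^{3}} + \frac{10426}{-18860} = - \frac{8227}{-140 + 6 \left(-140\right)^{3}} + 10426 \left(- \frac{1}{18860}\right) = - \frac{8227}{-140 + 6 \left(-2744000\right)} - \frac{5213}{9430} = - \frac{8227}{-140 - 16464000} - \frac{5213}{9430} = - \frac{8227}{-16464140} - \frac{5213}{9430} = \left(-8227\right) \left(- \frac{1}{16464140}\right) - \frac{5213}{9430} = \frac{8227}{16464140} - \frac{5213}{9430} = - \frac{8574998121}{15525684020}$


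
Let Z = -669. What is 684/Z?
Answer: -228/223 ≈ -1.0224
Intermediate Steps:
684/Z = 684/(-669) = 684*(-1/669) = -228/223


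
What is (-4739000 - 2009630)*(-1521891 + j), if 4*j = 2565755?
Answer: 11883692935835/2 ≈ 5.9418e+12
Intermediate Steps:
j = 2565755/4 (j = (¼)*2565755 = 2565755/4 ≈ 6.4144e+5)
(-4739000 - 2009630)*(-1521891 + j) = (-4739000 - 2009630)*(-1521891 + 2565755/4) = -6748630*(-3521809/4) = 11883692935835/2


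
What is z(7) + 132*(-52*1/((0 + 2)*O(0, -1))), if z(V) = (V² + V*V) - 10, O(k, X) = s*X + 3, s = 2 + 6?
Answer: 3872/5 ≈ 774.40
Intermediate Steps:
s = 8
O(k, X) = 3 + 8*X (O(k, X) = 8*X + 3 = 3 + 8*X)
z(V) = -10 + 2*V² (z(V) = (V² + V²) - 10 = 2*V² - 10 = -10 + 2*V²)
z(7) + 132*(-52*1/((0 + 2)*O(0, -1))) = (-10 + 2*7²) + 132*(-52*1/((0 + 2)*(3 + 8*(-1)))) = (-10 + 2*49) + 132*(-52*1/(2*(3 - 8))) = (-10 + 98) + 132*(-52/(2*(-5))) = 88 + 132*(-52/(-10)) = 88 + 132*(-52*(-⅒)) = 88 + 132*(26/5) = 88 + 3432/5 = 3872/5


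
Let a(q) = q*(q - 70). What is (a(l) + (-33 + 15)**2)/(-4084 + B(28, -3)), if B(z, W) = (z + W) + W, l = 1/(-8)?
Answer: -7099/86656 ≈ -0.081922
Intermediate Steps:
l = -1/8 ≈ -0.12500
a(q) = q*(-70 + q)
B(z, W) = z + 2*W (B(z, W) = (W + z) + W = z + 2*W)
(a(l) + (-33 + 15)**2)/(-4084 + B(28, -3)) = (-(-70 - 1/8)/8 + (-33 + 15)**2)/(-4084 + (28 + 2*(-3))) = (-1/8*(-561/8) + (-18)**2)/(-4084 + (28 - 6)) = (561/64 + 324)/(-4084 + 22) = (21297/64)/(-4062) = (21297/64)*(-1/4062) = -7099/86656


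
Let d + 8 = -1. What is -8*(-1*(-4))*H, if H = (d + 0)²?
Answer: -2592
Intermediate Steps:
d = -9 (d = -8 - 1 = -9)
H = 81 (H = (-9 + 0)² = (-9)² = 81)
-8*(-1*(-4))*H = -8*(-1*(-4))*81 = -32*81 = -8*324 = -2592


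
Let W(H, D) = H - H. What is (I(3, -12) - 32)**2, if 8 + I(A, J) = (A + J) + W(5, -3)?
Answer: 2401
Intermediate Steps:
W(H, D) = 0
I(A, J) = -8 + A + J (I(A, J) = -8 + ((A + J) + 0) = -8 + (A + J) = -8 + A + J)
(I(3, -12) - 32)**2 = ((-8 + 3 - 12) - 32)**2 = (-17 - 32)**2 = (-49)**2 = 2401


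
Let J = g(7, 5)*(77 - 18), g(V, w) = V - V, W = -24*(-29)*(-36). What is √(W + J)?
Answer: 12*I*√174 ≈ 158.29*I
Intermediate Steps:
W = -25056 (W = 696*(-36) = -25056)
g(V, w) = 0
J = 0 (J = 0*(77 - 18) = 0*59 = 0)
√(W + J) = √(-25056 + 0) = √(-25056) = 12*I*√174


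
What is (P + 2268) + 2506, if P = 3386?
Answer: 8160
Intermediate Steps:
(P + 2268) + 2506 = (3386 + 2268) + 2506 = 5654 + 2506 = 8160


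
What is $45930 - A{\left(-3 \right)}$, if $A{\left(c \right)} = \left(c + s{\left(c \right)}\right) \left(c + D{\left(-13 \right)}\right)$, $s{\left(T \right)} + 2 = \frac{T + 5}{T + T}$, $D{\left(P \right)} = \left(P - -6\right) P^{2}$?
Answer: $\frac{118814}{3} \approx 39605.0$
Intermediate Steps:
$D{\left(P \right)} = P^{2} \left(6 + P\right)$ ($D{\left(P \right)} = \left(P + 6\right) P^{2} = \left(6 + P\right) P^{2} = P^{2} \left(6 + P\right)$)
$s{\left(T \right)} = -2 + \frac{5 + T}{2 T}$ ($s{\left(T \right)} = -2 + \frac{T + 5}{T + T} = -2 + \frac{5 + T}{2 T}$)
$A{\left(c \right)} = \left(-1183 + c\right) \left(c + \frac{5 - 3 c}{2 c}\right)$ ($A{\left(c \right)} = \left(c + \frac{5 - 3 c}{2 c}\right) \left(c + \left(-13\right)^{2} \left(6 - 13\right)\right) = \left(c + \frac{5 - 3 c}{2 c}\right) \left(c + 169 \left(-7\right)\right) = \left(c + \frac{5 - 3 c}{2 c}\right) \left(c - 1183\right) = \left(c + \frac{5 - 3 c}{2 c}\right) \left(-1183 + c\right) = \left(-1183 + c\right) \left(c + \frac{5 - 3 c}{2 c}\right)$)
$45930 - A{\left(-3 \right)} = 45930 - \left(1777 + \left(-3\right)^{2} - \frac{5915}{2 \left(-3\right)} - - \frac{7107}{2}\right) = 45930 - \left(1777 + 9 - - \frac{5915}{6} + \frac{7107}{2}\right) = 45930 - \left(1777 + 9 + \frac{5915}{6} + \frac{7107}{2}\right) = 45930 - \frac{18976}{3} = \frac{118814}{3}$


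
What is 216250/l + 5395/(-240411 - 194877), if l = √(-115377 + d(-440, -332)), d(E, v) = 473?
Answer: -5395/435288 - 108125*I*√28726/28726 ≈ -0.012394 - 637.95*I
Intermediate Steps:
l = 2*I*√28726 (l = √(-115377 + 473) = √(-114904) = 2*I*√28726 ≈ 338.98*I)
216250/l + 5395/(-240411 - 194877) = 216250/((2*I*√28726)) + 5395/(-240411 - 194877) = 216250*(-I*√28726/57452) + 5395/(-435288) = -108125*I*√28726/28726 + 5395*(-1/435288) = -108125*I*√28726/28726 - 5395/435288 = -5395/435288 - 108125*I*√28726/28726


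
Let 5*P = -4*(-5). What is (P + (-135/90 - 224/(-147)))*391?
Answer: 66079/42 ≈ 1573.3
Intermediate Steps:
P = 4 (P = (-4*(-5))/5 = (⅕)*20 = 4)
(P + (-135/90 - 224/(-147)))*391 = (4 + (-135/90 - 224/(-147)))*391 = (4 + (-135*1/90 - 224*(-1/147)))*391 = (4 + (-3/2 + 32/21))*391 = (4 + 1/42)*391 = (169/42)*391 = 66079/42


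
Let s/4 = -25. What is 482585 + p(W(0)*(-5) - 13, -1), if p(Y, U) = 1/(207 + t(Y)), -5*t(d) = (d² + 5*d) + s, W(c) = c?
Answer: 497545140/1031 ≈ 4.8259e+5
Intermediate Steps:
s = -100 (s = 4*(-25) = -100)
t(d) = 20 - d - d²/5 (t(d) = -((d² + 5*d) - 100)/5 = -(-100 + d² + 5*d)/5 = 20 - d - d²/5)
p(Y, U) = 1/(227 - Y - Y²/5) (p(Y, U) = 1/(207 + (20 - Y - Y²/5)) = 1/(227 - Y - Y²/5))
482585 + p(W(0)*(-5) - 13, -1) = 482585 - 5/(-1135 + (0*(-5) - 13)² + 5*(0*(-5) - 13)) = 482585 - 5/(-1135 + (0 - 13)² + 5*(0 - 13)) = 482585 - 5/(-1135 + (-13)² + 5*(-13)) = 482585 - 5/(-1135 + 169 - 65) = 482585 - 5/(-1031) = 482585 - 5*(-1/1031) = 482585 + 5/1031 = 497545140/1031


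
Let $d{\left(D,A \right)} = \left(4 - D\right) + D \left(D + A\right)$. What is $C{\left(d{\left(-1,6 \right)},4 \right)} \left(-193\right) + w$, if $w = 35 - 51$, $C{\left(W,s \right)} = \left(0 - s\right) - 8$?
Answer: $2300$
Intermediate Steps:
$d{\left(D,A \right)} = 4 - D + D \left(A + D\right)$ ($d{\left(D,A \right)} = \left(4 - D\right) + D \left(A + D\right) = 4 - D + D \left(A + D\right)$)
$C{\left(W,s \right)} = -8 - s$ ($C{\left(W,s \right)} = - s - 8 = -8 - s$)
$w = -16$ ($w = 35 - 51 = -16$)
$C{\left(d{\left(-1,6 \right)},4 \right)} \left(-193\right) + w = \left(-8 - 4\right) \left(-193\right) - 16 = \left(-12\right) \left(-193\right) - 16 = 2316 - 16 = 2300$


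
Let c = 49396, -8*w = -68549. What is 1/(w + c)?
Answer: 8/463717 ≈ 1.7252e-5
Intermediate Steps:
w = 68549/8 (w = -⅛*(-68549) = 68549/8 ≈ 8568.6)
1/(w + c) = 1/(68549/8 + 49396) = 1/(463717/8) = 8/463717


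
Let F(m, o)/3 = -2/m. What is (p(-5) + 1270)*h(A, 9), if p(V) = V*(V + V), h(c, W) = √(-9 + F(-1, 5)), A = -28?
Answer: 1320*I*√3 ≈ 2286.3*I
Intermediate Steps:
F(m, o) = -6/m (F(m, o) = 3*(-2/m) = -6/m)
h(c, W) = I*√3 (h(c, W) = √(-9 - 6/(-1)) = √(-9 - 6*(-1)) = √(-9 + 6) = √(-3) = I*√3)
p(V) = 2*V² (p(V) = V*(2*V) = 2*V²)
(p(-5) + 1270)*h(A, 9) = (2*(-5)² + 1270)*(I*√3) = (2*25 + 1270)*(I*√3) = (50 + 1270)*(I*√3) = 1320*(I*√3) = 1320*I*√3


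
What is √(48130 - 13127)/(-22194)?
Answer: -√35003/22194 ≈ -0.0084298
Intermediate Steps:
√(48130 - 13127)/(-22194) = √35003*(-1/22194) = -√35003/22194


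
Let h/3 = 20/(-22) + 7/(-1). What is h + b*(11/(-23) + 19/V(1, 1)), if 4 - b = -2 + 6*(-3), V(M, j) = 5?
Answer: 70833/1265 ≈ 55.994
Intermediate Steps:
b = 24 (b = 4 - (-2 + 6*(-3)) = 4 - (-2 - 18) = 4 - 1*(-20) = 4 + 20 = 24)
h = -261/11 (h = 3*(20/(-22) + 7/(-1)) = 3*(20*(-1/22) + 7*(-1)) = 3*(-10/11 - 7) = 3*(-87/11) = -261/11 ≈ -23.727)
h + b*(11/(-23) + 19/V(1, 1)) = -261/11 + 24*(11/(-23) + 19/5) = -261/11 + 24*(11*(-1/23) + 19*(1/5)) = -261/11 + 24*(-11/23 + 19/5) = -261/11 + 24*(382/115) = -261/11 + 9168/115 = 70833/1265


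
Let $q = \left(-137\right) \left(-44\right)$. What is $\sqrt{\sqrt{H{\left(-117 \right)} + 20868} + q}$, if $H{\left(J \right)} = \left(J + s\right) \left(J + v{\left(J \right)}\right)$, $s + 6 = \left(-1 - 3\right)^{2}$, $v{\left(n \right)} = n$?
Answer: $\sqrt{6028 + \sqrt{45906}} \approx 79.008$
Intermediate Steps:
$s = 10$ ($s = -6 + \left(-1 - 3\right)^{2} = -6 + \left(-4\right)^{2} = -6 + 16 = 10$)
$H{\left(J \right)} = 2 J \left(10 + J\right)$ ($H{\left(J \right)} = \left(J + 10\right) \left(J + J\right) = \left(10 + J\right) 2 J = 2 J \left(10 + J\right)$)
$q = 6028$
$\sqrt{\sqrt{H{\left(-117 \right)} + 20868} + q} = \sqrt{\sqrt{2 \left(-117\right) \left(10 - 117\right) + 20868} + 6028} = \sqrt{\sqrt{2 \left(-117\right) \left(-107\right) + 20868} + 6028} = \sqrt{\sqrt{25038 + 20868} + 6028} = \sqrt{\sqrt{45906} + 6028} = \sqrt{6028 + \sqrt{45906}}$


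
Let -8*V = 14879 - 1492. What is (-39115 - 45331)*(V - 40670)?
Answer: 14302914581/4 ≈ 3.5757e+9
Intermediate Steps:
V = -13387/8 (V = -(14879 - 1492)/8 = -⅛*13387 = -13387/8 ≈ -1673.4)
(-39115 - 45331)*(V - 40670) = (-39115 - 45331)*(-13387/8 - 40670) = -84446*(-338747/8) = 14302914581/4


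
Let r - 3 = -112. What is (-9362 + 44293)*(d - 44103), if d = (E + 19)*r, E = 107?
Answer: -2020304247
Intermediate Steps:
r = -109 (r = 3 - 112 = -109)
d = -13734 (d = (107 + 19)*(-109) = 126*(-109) = -13734)
(-9362 + 44293)*(d - 44103) = (-9362 + 44293)*(-13734 - 44103) = 34931*(-57837) = -2020304247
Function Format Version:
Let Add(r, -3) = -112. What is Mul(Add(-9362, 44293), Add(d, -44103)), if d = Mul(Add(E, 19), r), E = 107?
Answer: -2020304247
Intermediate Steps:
r = -109 (r = Add(3, -112) = -109)
d = -13734 (d = Mul(Add(107, 19), -109) = Mul(126, -109) = -13734)
Mul(Add(-9362, 44293), Add(d, -44103)) = Mul(Add(-9362, 44293), Add(-13734, -44103)) = Mul(34931, -57837) = -2020304247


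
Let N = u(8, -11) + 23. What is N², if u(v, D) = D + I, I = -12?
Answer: 0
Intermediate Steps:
u(v, D) = -12 + D (u(v, D) = D - 12 = -12 + D)
N = 0 (N = (-12 - 11) + 23 = -23 + 23 = 0)
N² = 0² = 0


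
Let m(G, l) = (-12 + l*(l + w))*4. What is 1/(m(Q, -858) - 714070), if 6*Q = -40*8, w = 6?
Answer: 1/2209946 ≈ 4.5250e-7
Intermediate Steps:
Q = -160/3 (Q = (-40*8)/6 = (⅙)*(-320) = -160/3 ≈ -53.333)
m(G, l) = -48 + 4*l*(6 + l) (m(G, l) = (-12 + l*(l + 6))*4 = (-12 + l*(6 + l))*4 = -48 + 4*l*(6 + l))
1/(m(Q, -858) - 714070) = 1/((-48 + 4*(-858)² + 24*(-858)) - 714070) = 1/((-48 + 4*736164 - 20592) - 714070) = 1/((-48 + 2944656 - 20592) - 714070) = 1/(2924016 - 714070) = 1/2209946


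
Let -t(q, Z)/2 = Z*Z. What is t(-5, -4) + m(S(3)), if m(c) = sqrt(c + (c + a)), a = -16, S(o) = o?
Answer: -32 + I*sqrt(10) ≈ -32.0 + 3.1623*I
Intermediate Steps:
t(q, Z) = -2*Z**2 (t(q, Z) = -2*Z*Z = -2*Z**2)
m(c) = sqrt(-16 + 2*c) (m(c) = sqrt(c + (c - 16)) = sqrt(c + (-16 + c)) = sqrt(-16 + 2*c))
t(-5, -4) + m(S(3)) = -2*(-4)**2 + sqrt(-16 + 2*3) = -2*16 + sqrt(-16 + 6) = -32 + sqrt(-10) = -32 + I*sqrt(10)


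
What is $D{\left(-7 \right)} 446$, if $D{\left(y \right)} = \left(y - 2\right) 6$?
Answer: $-24084$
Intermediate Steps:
$D{\left(y \right)} = -12 + 6 y$ ($D{\left(y \right)} = \left(-2 + y\right) 6 = -12 + 6 y$)
$D{\left(-7 \right)} 446 = \left(-12 + 6 \left(-7\right)\right) 446 = \left(-12 - 42\right) 446 = \left(-54\right) 446 = -24084$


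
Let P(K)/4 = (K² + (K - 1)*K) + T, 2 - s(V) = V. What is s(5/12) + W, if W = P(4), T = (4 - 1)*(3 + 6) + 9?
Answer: 3091/12 ≈ 257.58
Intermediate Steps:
s(V) = 2 - V
T = 36 (T = 3*9 + 9 = 27 + 9 = 36)
P(K) = 144 + 4*K² + 4*K*(-1 + K) (P(K) = 4*((K² + (K - 1)*K) + 36) = 4*((K² + (-1 + K)*K) + 36) = 4*((K² + K*(-1 + K)) + 36) = 4*(36 + K² + K*(-1 + K)) = 144 + 4*K² + 4*K*(-1 + K))
W = 256 (W = 144 - 4*4 + 8*4² = 144 - 16 + 8*16 = 144 - 16 + 128 = 256)
s(5/12) + W = (2 - 5/12) + 256 = 19/12 + 256 = 3091/12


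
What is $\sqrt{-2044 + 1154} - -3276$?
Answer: $3276 + i \sqrt{890} \approx 3276.0 + 29.833 i$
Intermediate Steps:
$\sqrt{-2044 + 1154} - -3276 = \sqrt{-890} + 3276 = i \sqrt{890} + 3276 = 3276 + i \sqrt{890}$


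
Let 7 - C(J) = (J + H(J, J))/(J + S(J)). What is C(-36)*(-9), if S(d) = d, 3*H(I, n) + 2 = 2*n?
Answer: -665/12 ≈ -55.417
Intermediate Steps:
H(I, n) = -⅔ + 2*n/3 (H(I, n) = -⅔ + (2*n)/3 = -⅔ + 2*n/3)
C(J) = 7 - (-⅔ + 5*J/3)/(2*J) (C(J) = 7 - (J + (-⅔ + 2*J/3))/(J + J) = 7 - (-⅔ + 5*J/3)/(2*J))
C(-36)*(-9) = ((⅙)*(2 + 37*(-36))/(-36))*(-9) = ((⅙)*(-1/36)*(2 - 1332))*(-9) = ((⅙)*(-1/36)*(-1330))*(-9) = (665/108)*(-9) = -665/12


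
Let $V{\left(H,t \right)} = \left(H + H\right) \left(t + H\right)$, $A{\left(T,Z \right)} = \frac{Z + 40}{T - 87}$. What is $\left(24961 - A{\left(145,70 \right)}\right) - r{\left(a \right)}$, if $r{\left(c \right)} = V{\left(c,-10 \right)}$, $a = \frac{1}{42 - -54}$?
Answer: $\frac{3335362723}{133632} \approx 24959.0$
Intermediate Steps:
$A{\left(T,Z \right)} = \frac{40 + Z}{-87 + T}$
$a = \frac{1}{96}$ ($a = \frac{1}{42 + 54} = \frac{1}{96} \approx 0.010417$)
$V{\left(H,t \right)} = 2 H \left(H + t\right)$
$r{\left(c \right)} = 2 c \left(-10 + c\right)$ ($r{\left(c \right)} = 2 c \left(c - 10\right) = 2 c \left(-10 + c\right)$)
$\left(24961 - A{\left(145,70 \right)}\right) - r{\left(a \right)} = \left(24961 - \frac{40 + 70}{-87 + 145}\right) - 2 \cdot \frac{1}{96} \left(-10 + \frac{1}{96}\right) = \left(24961 - \frac{1}{58} \cdot 110\right) - 2 \cdot \frac{1}{96} \left(- \frac{959}{96}\right) = \left(24961 - \frac{1}{58} \cdot 110\right) - - \frac{959}{4608} = \left(24961 - \frac{55}{29}\right) + \frac{959}{4608} = \frac{723814}{29} + \frac{959}{4608} = \frac{3335362723}{133632}$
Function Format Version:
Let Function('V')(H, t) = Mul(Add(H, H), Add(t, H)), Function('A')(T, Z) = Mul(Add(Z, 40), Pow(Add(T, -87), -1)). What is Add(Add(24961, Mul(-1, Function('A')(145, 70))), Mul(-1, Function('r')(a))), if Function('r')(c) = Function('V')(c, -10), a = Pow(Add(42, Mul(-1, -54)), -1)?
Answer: Rational(3335362723, 133632) ≈ 24959.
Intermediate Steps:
Function('A')(T, Z) = Mul(Pow(Add(-87, T), -1), Add(40, Z)) (Function('A')(T, Z) = Mul(Add(40, Z), Pow(Add(-87, T), -1)) = Mul(Pow(Add(-87, T), -1), Add(40, Z)))
a = Rational(1, 96) (a = Pow(Add(42, 54), -1) = Pow(96, -1) = Rational(1, 96) ≈ 0.010417)
Function('V')(H, t) = Mul(2, H, Add(H, t)) (Function('V')(H, t) = Mul(Mul(2, H), Add(H, t)) = Mul(2, H, Add(H, t)))
Function('r')(c) = Mul(2, c, Add(-10, c)) (Function('r')(c) = Mul(2, c, Add(c, -10)) = Mul(2, c, Add(-10, c)))
Add(Add(24961, Mul(-1, Function('A')(145, 70))), Mul(-1, Function('r')(a))) = Add(Add(24961, Mul(-1, Mul(Pow(Add(-87, 145), -1), Add(40, 70)))), Mul(-1, Mul(2, Rational(1, 96), Add(-10, Rational(1, 96))))) = Add(Add(24961, Mul(-1, Mul(Pow(58, -1), 110))), Mul(-1, Mul(2, Rational(1, 96), Rational(-959, 96)))) = Add(Add(24961, Mul(-1, Mul(Rational(1, 58), 110))), Mul(-1, Rational(-959, 4608))) = Add(Add(24961, Mul(-1, Rational(55, 29))), Rational(959, 4608)) = Add(Add(24961, Rational(-55, 29)), Rational(959, 4608)) = Add(Rational(723814, 29), Rational(959, 4608)) = Rational(3335362723, 133632)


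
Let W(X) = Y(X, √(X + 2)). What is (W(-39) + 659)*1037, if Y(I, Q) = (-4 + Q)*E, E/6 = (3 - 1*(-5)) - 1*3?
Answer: 558943 + 31110*I*√37 ≈ 5.5894e+5 + 1.8923e+5*I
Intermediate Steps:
E = 30 (E = 6*((3 - 1*(-5)) - 1*3) = 6*((3 + 5) - 3) = 6*(8 - 3) = 6*5 = 30)
Y(I, Q) = -120 + 30*Q (Y(I, Q) = (-4 + Q)*30 = -120 + 30*Q)
W(X) = -120 + 30*√(2 + X) (W(X) = -120 + 30*√(X + 2) = -120 + 30*√(2 + X))
(W(-39) + 659)*1037 = ((-120 + 30*√(2 - 39)) + 659)*1037 = ((-120 + 30*√(-37)) + 659)*1037 = ((-120 + 30*(I*√37)) + 659)*1037 = ((-120 + 30*I*√37) + 659)*1037 = (539 + 30*I*√37)*1037 = 558943 + 31110*I*√37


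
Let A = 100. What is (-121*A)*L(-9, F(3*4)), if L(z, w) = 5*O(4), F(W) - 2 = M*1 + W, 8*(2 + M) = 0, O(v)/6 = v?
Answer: -1452000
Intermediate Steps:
O(v) = 6*v
M = -2 (M = -2 + (⅛)*0 = -2 + 0 = -2)
F(W) = W (F(W) = 2 + (-2*1 + W) = 2 + (-2 + W) = W)
L(z, w) = 120 (L(z, w) = 5*(6*4) = 5*24 = 120)
(-121*A)*L(-9, F(3*4)) = -121*100*120 = -12100*120 = -1452000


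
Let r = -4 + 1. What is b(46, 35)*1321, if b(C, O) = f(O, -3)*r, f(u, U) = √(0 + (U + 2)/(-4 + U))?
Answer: -3963*√7/7 ≈ -1497.9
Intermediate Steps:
r = -3
f(u, U) = √((2 + U)/(-4 + U)) (f(u, U) = √(0 + (2 + U)/(-4 + U)) = √((2 + U)/(-4 + U)))
b(C, O) = -3*√7/7 (b(C, O) = √((2 - 3)/(-4 - 3))*(-3) = √(-1/(-7))*(-3) = √(-⅐*(-1))*(-3) = √(⅐)*(-3) = (√7/7)*(-3) = -3*√7/7)
b(46, 35)*1321 = -3*√7/7*1321 = -3963*√7/7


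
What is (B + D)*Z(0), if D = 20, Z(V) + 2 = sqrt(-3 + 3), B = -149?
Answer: 258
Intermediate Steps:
Z(V) = -2 (Z(V) = -2 + sqrt(-3 + 3) = -2 + sqrt(0) = -2 + 0 = -2)
(B + D)*Z(0) = (-149 + 20)*(-2) = -129*(-2) = 258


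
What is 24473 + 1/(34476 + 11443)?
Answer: 1123775688/45919 ≈ 24473.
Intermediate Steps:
24473 + 1/(34476 + 11443) = 24473 + 1/45919 = 1123775688/45919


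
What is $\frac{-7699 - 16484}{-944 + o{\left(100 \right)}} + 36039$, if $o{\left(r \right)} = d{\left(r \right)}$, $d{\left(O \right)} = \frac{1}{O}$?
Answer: $\frac{3404463861}{94399} \approx 36065.0$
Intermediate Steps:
$o{\left(r \right)} = \frac{1}{r}$
$\frac{-7699 - 16484}{-944 + o{\left(100 \right)}} + 36039 = \frac{-7699 - 16484}{-944 + \frac{1}{100}} + 36039 = - \frac{24183}{-944 + \frac{1}{100}} + 36039 = - \frac{24183}{- \frac{94399}{100}} + 36039 = \left(-24183\right) \left(- \frac{100}{94399}\right) + 36039 = \frac{2418300}{94399} + 36039 = \frac{3404463861}{94399}$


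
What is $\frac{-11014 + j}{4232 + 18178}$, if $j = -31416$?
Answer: $- \frac{4243}{2241} \approx -1.8934$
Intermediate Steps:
$\frac{-11014 + j}{4232 + 18178} = \frac{-11014 - 31416}{4232 + 18178} = - \frac{42430}{22410} = \left(-42430\right) \frac{1}{22410} = - \frac{4243}{2241}$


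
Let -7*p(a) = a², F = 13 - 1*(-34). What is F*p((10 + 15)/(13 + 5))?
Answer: -29375/2268 ≈ -12.952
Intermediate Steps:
F = 47 (F = 13 + 34 = 47)
p(a) = -a²/7
F*p((10 + 15)/(13 + 5)) = 47*(-(10 + 15)²/(13 + 5)²/7) = 47*(-(25/18)²/7) = 47*(-⅐*625/324) = 47*(-625/2268) = -29375/2268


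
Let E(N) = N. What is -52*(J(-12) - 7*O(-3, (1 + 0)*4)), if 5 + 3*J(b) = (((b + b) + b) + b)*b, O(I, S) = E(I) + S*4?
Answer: -15496/3 ≈ -5165.3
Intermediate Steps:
O(I, S) = I + 4*S (O(I, S) = I + S*4 = I + 4*S)
J(b) = -5/3 + 4*b²/3 (J(b) = -5/3 + ((((b + b) + b) + b)*b)/3 = -5/3 + (((2*b + b) + b)*b)/3 = -5/3 + ((3*b + b)*b)/3 = -5/3 + ((4*b)*b)/3 = -5/3 + (4*b²)/3 = -5/3 + 4*b²/3)
-52*(J(-12) - 7*O(-3, (1 + 0)*4)) = -52*((-5/3 + (4/3)*(-12)²) - 7*(-3 + 4*((1 + 0)*4))) = -52*((-5/3 + (4/3)*144) - 7*(-3 + 4*(1*4))) = -52*((-5/3 + 192) - 7*(-3 + 4*4)) = -52*(571/3 - 7*(-3 + 16)) = -52*(571/3 - 7*13) = -52*(571/3 - 91) = -52*298/3 = -15496/3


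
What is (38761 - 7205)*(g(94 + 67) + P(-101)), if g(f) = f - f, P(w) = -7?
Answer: -220892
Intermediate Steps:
g(f) = 0
(38761 - 7205)*(g(94 + 67) + P(-101)) = (38761 - 7205)*(0 - 7) = 31556*(-7) = -220892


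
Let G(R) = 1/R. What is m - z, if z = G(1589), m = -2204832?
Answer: -3503478049/1589 ≈ -2.2048e+6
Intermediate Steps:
z = 1/1589 ≈ 0.00062933
m - z = -2204832 - 1*1/1589 = -2204832 - 1/1589 = -3503478049/1589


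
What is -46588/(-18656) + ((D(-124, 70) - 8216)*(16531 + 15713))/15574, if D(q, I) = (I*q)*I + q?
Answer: -3562637742487/2793736 ≈ -1.2752e+6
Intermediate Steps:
D(q, I) = q + q*I**2 (D(q, I) = q*I**2 + q = q + q*I**2)
-46588/(-18656) + ((D(-124, 70) - 8216)*(16531 + 15713))/15574 = -46588/(-18656) + ((-124*(1 + 70**2) - 8216)*(16531 + 15713))/15574 = -46588*(-1/18656) + ((-124*(1 + 4900) - 8216)*32244)*(1/15574) = 11647/4664 + ((-124*4901 - 8216)*32244)*(1/15574) = 11647/4664 + ((-607724 - 8216)*32244)*(1/15574) = 11647/4664 - 615940*32244*(1/15574) = 11647/4664 - 19860369360*1/15574 = 11647/4664 - 763860360/599 = -3562637742487/2793736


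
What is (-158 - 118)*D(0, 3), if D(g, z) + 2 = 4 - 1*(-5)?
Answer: -1932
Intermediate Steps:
D(g, z) = 7 (D(g, z) = -2 + (4 - 1*(-5)) = -2 + (4 + 5) = -2 + 9 = 7)
(-158 - 118)*D(0, 3) = (-158 - 118)*7 = -276*7 = -1932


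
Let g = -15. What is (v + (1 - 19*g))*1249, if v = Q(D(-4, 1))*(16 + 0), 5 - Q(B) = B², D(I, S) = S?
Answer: 437150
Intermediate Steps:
Q(B) = 5 - B²
v = 64 (v = (5 - 1*1²)*(16 + 0) = (5 - 1*1)*16 = (5 - 1)*16 = 4*16 = 64)
(v + (1 - 19*g))*1249 = (64 + (1 - 19*(-15)))*1249 = (64 + (1 + 285))*1249 = (64 + 286)*1249 = 350*1249 = 437150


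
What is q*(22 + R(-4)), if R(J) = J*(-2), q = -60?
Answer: -1800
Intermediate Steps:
R(J) = -2*J
q*(22 + R(-4)) = -60*(22 - 2*(-4)) = -60*(22 + 8) = -60*30 = -1800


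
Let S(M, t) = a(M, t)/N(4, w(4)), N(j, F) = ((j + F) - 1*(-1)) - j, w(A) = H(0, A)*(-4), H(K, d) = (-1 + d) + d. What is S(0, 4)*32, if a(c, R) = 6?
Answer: -64/9 ≈ -7.1111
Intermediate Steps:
H(K, d) = -1 + 2*d
w(A) = 4 - 8*A (w(A) = (-1 + 2*A)*(-4) = 4 - 8*A)
N(j, F) = 1 + F (N(j, F) = ((F + j) + 1) - j = (1 + F + j) - j = 1 + F)
S(M, t) = -2/9 (S(M, t) = 6/(1 + (4 - 8*4)) = 6/(1 + (4 - 32)) = 6/(1 - 28) = 6/(-27) = 6*(-1/27) = -2/9)
S(0, 4)*32 = -2/9*32 = -64/9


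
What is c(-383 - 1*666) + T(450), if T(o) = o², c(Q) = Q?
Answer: 201451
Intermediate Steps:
c(-383 - 1*666) + T(450) = (-383 - 1*666) + 450² = (-383 - 666) + 202500 = -1049 + 202500 = 201451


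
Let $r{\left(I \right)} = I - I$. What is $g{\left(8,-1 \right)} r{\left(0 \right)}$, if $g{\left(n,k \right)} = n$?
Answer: $0$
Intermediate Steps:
$r{\left(I \right)} = 0$
$g{\left(8,-1 \right)} r{\left(0 \right)} = 8 \cdot 0 = 0$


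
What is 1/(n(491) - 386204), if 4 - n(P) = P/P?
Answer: -1/386201 ≈ -2.5893e-6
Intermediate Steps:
n(P) = 3 (n(P) = 4 - P/P = 4 - 1*1 = 4 - 1 = 3)
1/(n(491) - 386204) = 1/(3 - 386204) = 1/(-386201) = -1/386201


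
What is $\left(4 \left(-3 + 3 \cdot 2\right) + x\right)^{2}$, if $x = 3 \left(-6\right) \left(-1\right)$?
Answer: $900$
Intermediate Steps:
$x = 18$ ($x = \left(-18\right) \left(-1\right) = 18$)
$\left(4 \left(-3 + 3 \cdot 2\right) + x\right)^{2} = \left(4 \left(-3 + 3 \cdot 2\right) + 18\right)^{2} = \left(4 \left(-3 + 6\right) + 18\right)^{2} = \left(4 \cdot 3 + 18\right)^{2} = \left(12 + 18\right)^{2} = 30^{2} = 900$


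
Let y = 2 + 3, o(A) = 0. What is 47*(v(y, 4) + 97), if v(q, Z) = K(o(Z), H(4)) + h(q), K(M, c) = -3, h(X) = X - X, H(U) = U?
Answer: 4418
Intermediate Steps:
h(X) = 0
y = 5
v(q, Z) = -3 (v(q, Z) = -3 + 0 = -3)
47*(v(y, 4) + 97) = 47*(-3 + 97) = 47*94 = 4418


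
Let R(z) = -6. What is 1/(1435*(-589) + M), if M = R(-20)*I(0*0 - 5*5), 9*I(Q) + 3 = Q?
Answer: -3/2535589 ≈ -1.1832e-6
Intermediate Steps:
I(Q) = -1/3 + Q/9
M = 56/3 (M = -6*(-1/3 + (0*0 - 5*5)/9) = -6*(-1/3 + (0 - 25)/9) = -6*(-1/3 + (1/9)*(-25)) = -6*(-1/3 - 25/9) = -6*(-28/9) = 56/3 ≈ 18.667)
1/(1435*(-589) + M) = 1/(1435*(-589) + 56/3) = 1/(-845215 + 56/3) = 1/(-2535589/3) = -3/2535589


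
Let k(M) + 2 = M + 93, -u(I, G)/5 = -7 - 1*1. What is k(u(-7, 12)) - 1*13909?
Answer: -13778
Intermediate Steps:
u(I, G) = 40 (u(I, G) = -5*(-7 - 1*1) = -5*(-7 - 1) = -5*(-8) = 40)
k(M) = 91 + M (k(M) = -2 + (M + 93) = -2 + (93 + M) = 91 + M)
k(u(-7, 12)) - 1*13909 = (91 + 40) - 1*13909 = 131 - 13909 = -13778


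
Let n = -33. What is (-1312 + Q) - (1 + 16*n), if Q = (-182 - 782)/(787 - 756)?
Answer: -25299/31 ≈ -816.10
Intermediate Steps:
Q = -964/31 ≈ -31.097
(-1312 + Q) - (1 + 16*n) = (-1312 - 964/31) - (1 + 16*(-33)) = -41636/31 - (1 - 528) = -41636/31 - 1*(-527) = -41636/31 + 527 = -25299/31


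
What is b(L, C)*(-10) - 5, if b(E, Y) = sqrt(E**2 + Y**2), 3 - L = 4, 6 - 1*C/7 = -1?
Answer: -5 - 10*sqrt(2402) ≈ -495.10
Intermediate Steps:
C = 49 (C = 42 - 7*(-1) = 42 + 7 = 49)
L = -1 (L = 3 - 1*4 = 3 - 4 = -1)
b(L, C)*(-10) - 5 = sqrt((-1)**2 + 49**2)*(-10) - 5 = sqrt(1 + 2401)*(-10) - 5 = sqrt(2402)*(-10) - 5 = -10*sqrt(2402) - 5 = -5 - 10*sqrt(2402)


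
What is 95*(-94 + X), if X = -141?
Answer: -22325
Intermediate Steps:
95*(-94 + X) = 95*(-94 - 141) = 95*(-235) = -22325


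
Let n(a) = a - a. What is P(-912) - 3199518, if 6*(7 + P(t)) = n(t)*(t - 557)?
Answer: -3199525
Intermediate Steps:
n(a) = 0
P(t) = -7 (P(t) = -7 + (0*(t - 557))/6 = -7 + (0*(-557 + t))/6 = -7 + (⅙)*0 = -7 + 0 = -7)
P(-912) - 3199518 = -7 - 3199518 = -3199525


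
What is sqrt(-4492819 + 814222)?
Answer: 3*I*sqrt(408733) ≈ 1918.0*I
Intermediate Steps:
sqrt(-4492819 + 814222) = sqrt(-3678597) = 3*I*sqrt(408733)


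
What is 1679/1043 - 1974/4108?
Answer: 2419225/2142322 ≈ 1.1293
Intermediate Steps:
1679/1043 - 1974/4108 = 1679*(1/1043) - 1974*1/4108 = 1679/1043 - 987/2054 = 2419225/2142322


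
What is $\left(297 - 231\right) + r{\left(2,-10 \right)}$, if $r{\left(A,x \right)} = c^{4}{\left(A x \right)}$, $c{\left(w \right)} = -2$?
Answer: $82$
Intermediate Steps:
$r{\left(A,x \right)} = 16$ ($r{\left(A,x \right)} = \left(-2\right)^{4} = 16$)
$\left(297 - 231\right) + r{\left(2,-10 \right)} = \left(297 - 231\right) + 16 = 66 + 16 = 82$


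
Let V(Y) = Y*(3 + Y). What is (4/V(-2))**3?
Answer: -8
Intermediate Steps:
(4/V(-2))**3 = (4/((-2*(3 - 2))))**3 = (4/((-2*1)))**3 = (4/(-2))**3 = (4*(-1/2))**3 = (-2)**3 = -8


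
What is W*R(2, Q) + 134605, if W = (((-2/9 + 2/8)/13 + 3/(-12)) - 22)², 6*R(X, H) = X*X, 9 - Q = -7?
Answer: 5541374753/41067 ≈ 1.3494e+5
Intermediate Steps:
Q = 16 (Q = 9 - 1*(-7) = 9 + 7 = 16)
R(X, H) = X²/6 (R(X, H) = (X*X)/6 = X²/6)
W = 6775609/13689 (W = (((-2*⅑ + 2*(⅛))*(1/13) + 3*(-1/12)) - 22)² = (((-2/9 + ¼)*(1/13) - ¼) - 22)² = (((1/36)*(1/13) - ¼) - 22)² = ((1/468 - ¼) - 22)² = (-29/117 - 22)² = (-2603/117)² = 6775609/13689 ≈ 494.97)
W*R(2, Q) + 134605 = 6775609*((⅙)*2²)/13689 + 134605 = 6775609*((⅙)*4)/13689 + 134605 = (6775609/13689)*(⅔) + 134605 = 13551218/41067 + 134605 = 5541374753/41067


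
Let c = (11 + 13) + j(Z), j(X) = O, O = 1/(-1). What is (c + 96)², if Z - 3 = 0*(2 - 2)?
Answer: 14161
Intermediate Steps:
Z = 3 (Z = 3 + 0*(2 - 2) = 3 + 0*0 = 3 + 0 = 3)
O = -1
j(X) = -1
c = 23 (c = (11 + 13) - 1 = 24 - 1 = 23)
(c + 96)² = (23 + 96)² = 119² = 14161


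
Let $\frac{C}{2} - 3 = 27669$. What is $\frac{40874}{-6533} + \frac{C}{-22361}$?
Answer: $- \frac{1275545866}{146084413} \approx -8.7316$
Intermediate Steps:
$C = 55344$ ($C = 6 + 2 \cdot 27669 = 6 + 55338 = 55344$)
$\frac{40874}{-6533} + \frac{C}{-22361} = \frac{40874}{-6533} + \frac{55344}{-22361} = 40874 \left(- \frac{1}{6533}\right) + 55344 \left(- \frac{1}{22361}\right) = - \frac{40874}{6533} - \frac{55344}{22361} = - \frac{1275545866}{146084413}$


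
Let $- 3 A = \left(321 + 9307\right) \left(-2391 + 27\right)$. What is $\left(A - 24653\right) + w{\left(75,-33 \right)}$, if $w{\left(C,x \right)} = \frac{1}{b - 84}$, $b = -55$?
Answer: $\frac{1051147328}{139} \approx 7.5622 \cdot 10^{6}$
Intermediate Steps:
$w{\left(C,x \right)} = - \frac{1}{139}$ ($w{\left(C,x \right)} = \frac{1}{-55 - 84} = \frac{1}{-139} = - \frac{1}{139}$)
$A = 7586864$ ($A = - \frac{\left(321 + 9307\right) \left(-2391 + 27\right)}{3} = - \frac{9628 \left(-2364\right)}{3} = \left(- \frac{1}{3}\right) \left(-22760592\right) = 7586864$)
$\left(A - 24653\right) + w{\left(75,-33 \right)} = \left(7586864 - 24653\right) - \frac{1}{139} = 7562211 - \frac{1}{139} = \frac{1051147328}{139}$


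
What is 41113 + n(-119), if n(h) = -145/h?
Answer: 4892592/119 ≈ 41114.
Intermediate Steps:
41113 + n(-119) = 41113 - 145/(-119) = 41113 - 145*(-1/119) = 41113 + 145/119 = 4892592/119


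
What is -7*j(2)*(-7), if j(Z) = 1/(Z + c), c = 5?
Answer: 7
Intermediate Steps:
j(Z) = 1/(5 + Z) (j(Z) = 1/(Z + 5) = 1/(5 + Z))
-7*j(2)*(-7) = -7/(5 + 2)*(-7) = -7/7*(-7) = -7*⅐*(-7) = -1*(-7) = 7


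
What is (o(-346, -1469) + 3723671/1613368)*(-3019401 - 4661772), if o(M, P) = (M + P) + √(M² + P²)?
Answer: 22463891916859077/1613368 - 7681173*√2277677 ≈ 2.3312e+9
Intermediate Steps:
o(M, P) = M + P + √(M² + P²)
(o(-346, -1469) + 3723671/1613368)*(-3019401 - 4661772) = ((-346 - 1469 + √((-346)² + (-1469)²)) + 3723671/1613368)*(-3019401 - 4661772) = ((-346 - 1469 + √(119716 + 2157961)) + 3723671*(1/1613368))*(-7681173) = ((-346 - 1469 + √2277677) + 3723671/1613368)*(-7681173) = ((-1815 + √2277677) + 3723671/1613368)*(-7681173) = (-2924539249/1613368 + √2277677)*(-7681173) = 22463891916859077/1613368 - 7681173*√2277677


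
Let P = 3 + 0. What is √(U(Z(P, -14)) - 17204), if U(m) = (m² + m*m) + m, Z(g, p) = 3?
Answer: I*√17183 ≈ 131.08*I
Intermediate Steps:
P = 3
U(m) = m + 2*m² (U(m) = (m² + m²) + m = 2*m² + m = m + 2*m²)
√(U(Z(P, -14)) - 17204) = √(3*(1 + 2*3) - 17204) = √(3*(1 + 6) - 17204) = √(3*7 - 17204) = √(21 - 17204) = √(-17183) = I*√17183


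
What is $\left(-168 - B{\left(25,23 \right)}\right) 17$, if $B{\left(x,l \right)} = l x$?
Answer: $-12631$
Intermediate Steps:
$\left(-168 - B{\left(25,23 \right)}\right) 17 = \left(-168 - 23 \cdot 25\right) 17 = \left(-168 - 575\right) 17 = \left(-743\right) 17 = -12631$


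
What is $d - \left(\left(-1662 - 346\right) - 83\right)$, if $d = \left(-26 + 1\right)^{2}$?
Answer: $2716$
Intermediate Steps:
$d = 625$ ($d = \left(-25\right)^{2} = 625$)
$d - \left(\left(-1662 - 346\right) - 83\right) = 625 - \left(\left(-1662 - 346\right) - 83\right) = 625 - \left(-2008 - 83\right) = 625 - -2091 = 625 + 2091 = 2716$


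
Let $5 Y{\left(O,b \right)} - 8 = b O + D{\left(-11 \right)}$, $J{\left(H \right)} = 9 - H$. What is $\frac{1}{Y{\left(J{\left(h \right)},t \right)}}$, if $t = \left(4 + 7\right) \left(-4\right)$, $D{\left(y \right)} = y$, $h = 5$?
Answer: $- \frac{5}{179} \approx -0.027933$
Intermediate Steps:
$t = -44$ ($t = 11 \left(-4\right) = -44$)
$Y{\left(O,b \right)} = - \frac{3}{5} + \frac{O b}{5}$ ($Y{\left(O,b \right)} = \frac{8}{5} + \frac{b O - 11}{5} = \frac{8}{5} + \frac{O b - 11}{5} = \frac{8}{5} + \frac{-11 + O b}{5} = \frac{8}{5} + \left(- \frac{11}{5} + \frac{O b}{5}\right) = - \frac{3}{5} + \frac{O b}{5}$)
$\frac{1}{Y{\left(J{\left(h \right)},t \right)}} = \frac{1}{- \frac{3}{5} + \frac{1}{5} \left(9 - 5\right) \left(-44\right)} = \frac{1}{- \frac{3}{5} + \frac{1}{5} \cdot 4 \left(-44\right)} = \frac{1}{- \frac{3}{5} - \frac{176}{5}} = \frac{1}{- \frac{179}{5}} = - \frac{5}{179}$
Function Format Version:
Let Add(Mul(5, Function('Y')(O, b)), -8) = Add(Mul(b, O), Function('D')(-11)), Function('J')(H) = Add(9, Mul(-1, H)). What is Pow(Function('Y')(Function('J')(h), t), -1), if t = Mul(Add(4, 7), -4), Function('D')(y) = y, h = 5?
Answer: Rational(-5, 179) ≈ -0.027933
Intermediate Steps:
t = -44 (t = Mul(11, -4) = -44)
Function('Y')(O, b) = Add(Rational(-3, 5), Mul(Rational(1, 5), O, b)) (Function('Y')(O, b) = Add(Rational(8, 5), Mul(Rational(1, 5), Add(Mul(b, O), -11))) = Add(Rational(8, 5), Mul(Rational(1, 5), Add(Mul(O, b), -11))) = Add(Rational(8, 5), Mul(Rational(1, 5), Add(-11, Mul(O, b)))) = Add(Rational(8, 5), Add(Rational(-11, 5), Mul(Rational(1, 5), O, b))) = Add(Rational(-3, 5), Mul(Rational(1, 5), O, b)))
Pow(Function('Y')(Function('J')(h), t), -1) = Pow(Add(Rational(-3, 5), Mul(Rational(1, 5), Add(9, Mul(-1, 5)), -44)), -1) = Pow(Add(Rational(-3, 5), Mul(Rational(1, 5), Add(9, -5), -44)), -1) = Pow(Add(Rational(-3, 5), Mul(Rational(1, 5), 4, -44)), -1) = Pow(Add(Rational(-3, 5), Rational(-176, 5)), -1) = Pow(Rational(-179, 5), -1) = Rational(-5, 179)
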